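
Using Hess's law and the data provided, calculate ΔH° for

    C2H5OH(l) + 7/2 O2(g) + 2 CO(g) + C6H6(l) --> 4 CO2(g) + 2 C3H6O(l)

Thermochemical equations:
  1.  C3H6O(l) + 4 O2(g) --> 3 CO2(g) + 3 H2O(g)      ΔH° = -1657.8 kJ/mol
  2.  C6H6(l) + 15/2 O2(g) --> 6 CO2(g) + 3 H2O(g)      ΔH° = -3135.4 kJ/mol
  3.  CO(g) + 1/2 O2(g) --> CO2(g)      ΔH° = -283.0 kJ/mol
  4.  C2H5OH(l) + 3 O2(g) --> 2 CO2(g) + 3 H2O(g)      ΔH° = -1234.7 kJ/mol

eq. 1 reversed and × 2 (C3H6O(l) must end up as a product; scale by 2 for the 2 C3H6O(l)): (-2)·(-1657.8) = +3315.6 kJ/mol
eq. 2 as written (C6H6(l) already on the reactant side): -3135.4 kJ/mol
eq. 3 × 2 (×2 to match 2 CO(g) in the target): (2)·(-283.0) = -566.0 kJ/mol
eq. 4 as written (C2H5OH(l) already on the reactant side): -1234.7 kJ/mol
Since enthalpy is a state function, ΔH° = (+3315.6) + (-3135.4) + (-566.0) + (-1234.7) = -1620.5 kJ/mol

ΔH° = -1620.5 kJ/mol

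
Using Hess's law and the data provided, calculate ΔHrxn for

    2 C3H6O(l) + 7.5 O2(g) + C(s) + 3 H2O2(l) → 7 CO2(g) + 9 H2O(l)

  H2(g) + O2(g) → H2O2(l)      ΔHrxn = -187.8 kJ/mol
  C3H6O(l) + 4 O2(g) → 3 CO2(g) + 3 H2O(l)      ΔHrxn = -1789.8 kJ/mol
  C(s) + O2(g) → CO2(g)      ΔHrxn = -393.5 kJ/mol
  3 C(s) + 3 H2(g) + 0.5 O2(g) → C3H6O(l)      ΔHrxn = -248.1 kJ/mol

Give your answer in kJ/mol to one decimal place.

ΔHrxn = -4267.1 kJ/mol

equation 1 reversed and × 3: (-3)·(-187.8) = +563.4 kJ/mol
equation 2 × 3: (3)·(-1789.8) = -5369.4 kJ/mol
equation 3 reversed and × 2: (-2)·(-393.5) = +787.0 kJ/mol
equation 4 as written: -248.1 kJ/mol
Since enthalpy is a state function, ΔHrxn = (+563.4) + (-5369.4) + (+787.0) + (-248.1) = -4267.1 kJ/mol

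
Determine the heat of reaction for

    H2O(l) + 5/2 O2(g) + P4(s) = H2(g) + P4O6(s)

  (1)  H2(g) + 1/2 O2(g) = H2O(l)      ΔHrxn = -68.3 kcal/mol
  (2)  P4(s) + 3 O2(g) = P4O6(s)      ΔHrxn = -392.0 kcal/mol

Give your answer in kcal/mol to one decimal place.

ΔHrxn = -323.7 kcal/mol

(1) reversed (H2O(l) must end up as a reactant): +68.3 kcal/mol
(2) as written (P4O6(s) already on the product side): -392.0 kcal/mol
ΔHrxn = (+68.3) + (-392.0) = -323.7 kcal/mol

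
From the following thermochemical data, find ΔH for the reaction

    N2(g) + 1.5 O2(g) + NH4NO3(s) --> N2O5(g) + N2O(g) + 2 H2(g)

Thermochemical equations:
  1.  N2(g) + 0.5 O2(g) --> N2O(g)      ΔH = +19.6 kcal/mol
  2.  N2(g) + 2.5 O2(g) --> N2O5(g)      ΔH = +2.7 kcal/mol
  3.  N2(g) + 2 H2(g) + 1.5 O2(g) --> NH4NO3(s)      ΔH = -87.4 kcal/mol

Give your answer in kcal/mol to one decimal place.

eq. 1 as written: +19.6 kcal/mol
eq. 2 as written: +2.7 kcal/mol
eq. 3 reversed: +87.4 kcal/mol
ΔH = (1)·(+19.6) + (1)·(+2.7) + (-1)·(-87.4) = 109.7 kcal/mol

ΔH = 109.7 kcal/mol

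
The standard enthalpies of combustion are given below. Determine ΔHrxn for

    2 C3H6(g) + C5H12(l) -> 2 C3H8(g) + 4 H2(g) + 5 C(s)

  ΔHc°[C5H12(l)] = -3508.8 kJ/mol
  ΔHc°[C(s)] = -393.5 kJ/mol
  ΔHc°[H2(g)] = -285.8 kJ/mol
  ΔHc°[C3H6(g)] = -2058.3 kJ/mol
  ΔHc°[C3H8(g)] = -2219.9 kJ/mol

ΔHrxn = -74.9 kJ/mol

With combustion enthalpies, reactants minus products:
= [2·(-2058.3) + 1·(-3508.8)] − [2·(-2219.9) + 4·(-285.8) + 5·(-393.5)]
= -74.9 kJ/mol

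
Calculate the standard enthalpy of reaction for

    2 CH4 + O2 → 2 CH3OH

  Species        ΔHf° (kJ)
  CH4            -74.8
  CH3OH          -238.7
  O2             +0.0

ΔH_rxn = -327.8 kJ

Products: 2·(-238.7) = -477.4
Reactants: 2·(-74.8) + 1·(+0.0) = -149.6
ΔH_rxn = (-477.4) − (-149.6) = -327.8 kJ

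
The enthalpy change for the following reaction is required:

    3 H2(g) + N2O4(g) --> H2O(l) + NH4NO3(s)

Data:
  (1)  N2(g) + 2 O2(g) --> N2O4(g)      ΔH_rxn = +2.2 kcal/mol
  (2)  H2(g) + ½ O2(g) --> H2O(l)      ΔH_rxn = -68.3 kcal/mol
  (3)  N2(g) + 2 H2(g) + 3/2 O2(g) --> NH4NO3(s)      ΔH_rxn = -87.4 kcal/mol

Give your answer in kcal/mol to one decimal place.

ΔH_rxn = -157.9 kcal/mol

(1) reversed (reverse to put N2O4(g) on the reactant side): -2.2 kcal/mol
(2) as written (H2O(l) already on the product side): -68.3 kcal/mol
(3) as written (NH4NO3(s) already on the product side): -87.4 kcal/mol
Combining the equations, ΔH_rxn = (-1)·(+2.2) + (1)·(-68.3) + (1)·(-87.4) = -157.9 kcal/mol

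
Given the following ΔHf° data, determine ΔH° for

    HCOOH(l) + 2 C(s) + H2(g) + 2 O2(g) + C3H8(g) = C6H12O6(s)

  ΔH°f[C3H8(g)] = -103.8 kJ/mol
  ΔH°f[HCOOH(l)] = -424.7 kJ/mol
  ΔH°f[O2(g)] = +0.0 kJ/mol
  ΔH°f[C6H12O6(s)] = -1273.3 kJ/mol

Products: 1·(-1273.3) = -1273.3
Reactants: 1·(-424.7) + 2·(+0.0) + 1·(+0.0) + 2·(+0.0) + 1·(-103.8) = -528.5
ΔH° = (-1273.3) − (-528.5) = -744.8 kJ/mol

ΔH° = -744.8 kJ/mol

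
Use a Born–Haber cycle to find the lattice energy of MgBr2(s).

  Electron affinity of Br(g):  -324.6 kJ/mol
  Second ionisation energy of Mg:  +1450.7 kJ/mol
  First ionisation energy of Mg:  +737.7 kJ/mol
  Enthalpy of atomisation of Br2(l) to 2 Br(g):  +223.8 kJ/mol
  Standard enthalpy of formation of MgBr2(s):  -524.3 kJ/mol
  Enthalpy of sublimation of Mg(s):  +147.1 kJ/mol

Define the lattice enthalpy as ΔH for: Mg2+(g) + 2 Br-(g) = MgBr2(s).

ΔHf° = 1·ΔHsub + 1·(ΣIE) + 1·D(Br2) + 2·EA + U
-524.3 = 1·(+147.1) + 1·(+2188.4) + 1·(+223.8) + 2·(-324.6) + U
U = -524.3 − (+1910.1) = -2434.4 kJ/mol

U = -2434.4 kJ/mol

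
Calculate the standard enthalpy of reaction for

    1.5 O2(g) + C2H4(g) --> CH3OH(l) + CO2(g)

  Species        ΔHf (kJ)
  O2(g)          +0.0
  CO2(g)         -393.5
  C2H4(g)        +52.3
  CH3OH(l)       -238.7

ΔH°rxn = Σ nΔHf°(products) − Σ nΔHf°(reactants).
Products: 1·(-238.7) + 1·(-393.5) = -632.2
Reactants: 3/2·(+0.0) + 1·(+52.3) = +52.3
ΔHrxn = (-632.2) − (+52.3) = -684.5 kJ

ΔHrxn = -684.5 kJ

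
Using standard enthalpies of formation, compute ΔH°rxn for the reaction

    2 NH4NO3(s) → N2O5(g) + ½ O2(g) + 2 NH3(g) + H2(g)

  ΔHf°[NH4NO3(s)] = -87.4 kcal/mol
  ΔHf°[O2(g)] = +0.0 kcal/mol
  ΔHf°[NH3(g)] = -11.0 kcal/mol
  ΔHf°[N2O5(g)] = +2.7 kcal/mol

ΔH°rxn = 155.5 kcal/mol

Products: 1·(+2.7) + 1/2·(+0.0) + 2·(-11.0) + 1·(+0.0) = -19.3
Reactants: 2·(-87.4) = -174.8
ΔH°rxn = (-19.3) − (-174.8) = 155.5 kcal/mol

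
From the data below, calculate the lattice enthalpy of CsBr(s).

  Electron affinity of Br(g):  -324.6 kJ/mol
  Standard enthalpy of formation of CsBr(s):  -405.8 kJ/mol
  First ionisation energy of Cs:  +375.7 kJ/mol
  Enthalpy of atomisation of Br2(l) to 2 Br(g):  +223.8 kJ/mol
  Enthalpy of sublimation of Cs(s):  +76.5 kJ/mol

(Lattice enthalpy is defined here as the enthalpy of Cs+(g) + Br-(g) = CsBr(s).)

U = -645.3 kJ/mol

ΔHf° = 1·ΔHsub + 1·(ΣIE) + 1/2·D(Br2) + 1·EA + U
-405.8 = 1·(+76.5) + 1·(+375.7) + 1/2·(+223.8) + 1·(-324.6) + U
U = -405.8 − (+239.5) = -645.3 kJ/mol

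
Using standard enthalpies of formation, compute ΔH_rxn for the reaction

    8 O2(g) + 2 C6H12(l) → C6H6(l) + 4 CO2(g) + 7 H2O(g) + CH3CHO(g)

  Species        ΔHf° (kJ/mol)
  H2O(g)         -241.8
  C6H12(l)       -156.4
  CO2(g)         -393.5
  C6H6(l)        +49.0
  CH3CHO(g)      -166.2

ΔH°rxn = Σ nΔHf°(products) − Σ nΔHf°(reactants).
Products: 1·(+49.0) + 4·(-393.5) + 7·(-241.8) + 1·(-166.2) = -3383.8
Reactants: 8·(+0.0) + 2·(-156.4) = -312.8
ΔH_rxn = (-3383.8) − (-312.8) = -3071.0 kJ/mol

ΔH_rxn = -3071.0 kJ/mol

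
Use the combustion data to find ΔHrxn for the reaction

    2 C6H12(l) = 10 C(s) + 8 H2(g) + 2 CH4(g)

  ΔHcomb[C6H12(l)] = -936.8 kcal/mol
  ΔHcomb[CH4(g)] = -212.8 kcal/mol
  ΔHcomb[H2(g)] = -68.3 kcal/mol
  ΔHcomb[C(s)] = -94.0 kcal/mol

ΔHrxn = 38.4 kcal/mol

With combustion enthalpies, reactants minus products:
= [2·(-936.8)] − [10·(-94.0) + 8·(-68.3) + 2·(-212.8)]
= 38.4 kcal/mol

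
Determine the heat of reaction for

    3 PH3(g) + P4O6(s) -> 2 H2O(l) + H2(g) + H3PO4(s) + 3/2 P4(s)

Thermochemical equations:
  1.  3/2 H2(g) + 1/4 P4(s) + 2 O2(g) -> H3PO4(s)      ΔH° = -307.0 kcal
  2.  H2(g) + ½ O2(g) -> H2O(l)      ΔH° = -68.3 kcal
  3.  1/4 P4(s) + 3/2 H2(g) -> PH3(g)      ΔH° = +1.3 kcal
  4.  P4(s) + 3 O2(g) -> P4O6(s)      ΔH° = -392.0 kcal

eq. 1 as written (H3PO4(s) already on the product side): -307.0 kcal
eq. 2 × 2 (scale by 2 for the 2 H2O(l)): (2)·(-68.3) = -136.6 kcal
eq. 3 reversed and × 3 (reverse to put PH3(g) on the reactant side; ×3 to match 3 PH3(g) in the target): (-3)·(+1.3) = -3.9 kcal
eq. 4 reversed (P4O6(s) must end up as a reactant): +392.0 kcal
ΔH° = (-307.0) + (-136.6) + (-3.9) + (+392.0) = -55.5 kcal

ΔH° = -55.5 kcal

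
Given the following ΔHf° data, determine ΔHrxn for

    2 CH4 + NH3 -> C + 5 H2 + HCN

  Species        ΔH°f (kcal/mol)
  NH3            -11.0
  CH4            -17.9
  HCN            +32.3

ΔH°rxn = Σ nΔHf°(products) − Σ nΔHf°(reactants).
Products: 1·(+0.0) + 5·(+0.0) + 1·(+32.3) = +32.3
Reactants: 2·(-17.9) + 1·(-11.0) = -46.8
ΔHrxn = (+32.3) − (-46.8) = 79.1 kcal/mol

ΔHrxn = 79.1 kcal/mol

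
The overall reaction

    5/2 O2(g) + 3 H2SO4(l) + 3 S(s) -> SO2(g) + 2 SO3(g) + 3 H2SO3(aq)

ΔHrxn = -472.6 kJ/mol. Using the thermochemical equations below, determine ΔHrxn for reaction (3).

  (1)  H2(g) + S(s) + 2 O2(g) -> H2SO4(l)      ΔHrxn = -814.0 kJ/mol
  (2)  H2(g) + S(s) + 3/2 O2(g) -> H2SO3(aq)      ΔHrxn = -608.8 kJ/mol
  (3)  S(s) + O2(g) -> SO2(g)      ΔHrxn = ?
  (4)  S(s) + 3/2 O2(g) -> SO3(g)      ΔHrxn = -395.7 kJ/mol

ΔHrxn = -296.8 kJ/mol

(1) reversed and × 3 (H2SO4(l) must end up as a reactant; ×3 to match 3 H2SO4(l) in the target): (-3)·(-814.0) = +2442.0 kJ/mol
(2) × 3 (scale by 3 for the 3 H2SO3(aq)): (3)·(-608.8) = -1826.4 kJ/mol
(3) as written (SO2(g) already on the product side): contributes x
(4) × 2 (×2 to match 2 SO3(g) in the target): (2)·(-395.7) = -791.4 kJ/mol
-472.6 = (+2442.0) + (-1826.4) + (-791.4) + x
x = (-472.6 − (-175.8)) / (1) = -296.8 kJ/mol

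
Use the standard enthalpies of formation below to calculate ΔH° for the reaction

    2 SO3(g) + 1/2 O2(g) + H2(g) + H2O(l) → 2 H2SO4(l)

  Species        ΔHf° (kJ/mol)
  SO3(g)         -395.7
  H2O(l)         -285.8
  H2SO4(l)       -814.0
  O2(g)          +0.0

Products: 2·(-814.0) = -1628.0
Reactants: 2·(-395.7) + 1/2·(+0.0) + 1·(+0.0) + 1·(-285.8) = -1077.2
ΔH° = (-1628.0) − (-1077.2) = -550.8 kJ/mol

ΔH° = -550.8 kJ/mol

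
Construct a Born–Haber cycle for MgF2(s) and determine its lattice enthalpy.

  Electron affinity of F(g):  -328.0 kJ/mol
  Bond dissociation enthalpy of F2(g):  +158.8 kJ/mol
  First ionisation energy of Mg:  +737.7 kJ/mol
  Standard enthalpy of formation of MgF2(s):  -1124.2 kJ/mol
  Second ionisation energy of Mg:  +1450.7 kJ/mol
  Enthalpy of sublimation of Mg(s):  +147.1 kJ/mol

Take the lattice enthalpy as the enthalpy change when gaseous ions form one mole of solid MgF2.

ΔHf° = 1·ΔHsub + 1·(ΣIE) + 1·D(F2) + 2·EA + U
-1124.2 = 1·(+147.1) + 1·(+2188.4) + 1·(+158.8) + 2·(-328.0) + U
U = -1124.2 − (+1838.3) = -2962.5 kJ/mol

U = -2962.5 kJ/mol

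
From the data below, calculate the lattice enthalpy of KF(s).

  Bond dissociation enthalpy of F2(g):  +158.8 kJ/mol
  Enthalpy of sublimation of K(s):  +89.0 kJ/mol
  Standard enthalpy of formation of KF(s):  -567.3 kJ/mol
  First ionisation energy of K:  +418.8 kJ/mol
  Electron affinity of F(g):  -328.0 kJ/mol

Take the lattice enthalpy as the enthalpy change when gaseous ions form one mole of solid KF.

ΔHf° = 1·ΔHsub + 1·(ΣIE) + 1/2·D(F2) + 1·EA + U
-567.3 = 1·(+89.0) + 1·(+418.8) + 1/2·(+158.8) + 1·(-328.0) + U
U = -567.3 − (+259.2) = -826.5 kJ/mol

U = -826.5 kJ/mol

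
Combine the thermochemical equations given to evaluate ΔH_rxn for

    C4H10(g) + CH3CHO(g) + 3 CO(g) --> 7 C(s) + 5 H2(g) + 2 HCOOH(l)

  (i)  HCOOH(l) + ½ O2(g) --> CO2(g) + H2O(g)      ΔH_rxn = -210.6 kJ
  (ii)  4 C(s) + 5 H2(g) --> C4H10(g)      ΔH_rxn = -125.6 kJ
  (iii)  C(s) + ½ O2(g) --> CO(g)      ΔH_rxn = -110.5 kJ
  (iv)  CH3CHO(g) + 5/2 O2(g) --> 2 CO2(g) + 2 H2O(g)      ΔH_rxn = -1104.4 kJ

(i) reversed and × 2: (-2)·(-210.6) = +421.2 kJ
(ii) reversed: +125.6 kJ
(iii) reversed and × 3: (-3)·(-110.5) = +331.5 kJ
(iv) as written: -1104.4 kJ
Summing the manipulated equations, ΔH_rxn = (-2)·(-210.6) + (-1)·(-125.6) + (-3)·(-110.5) + (1)·(-1104.4) = -226.1 kJ

ΔH_rxn = -226.1 kJ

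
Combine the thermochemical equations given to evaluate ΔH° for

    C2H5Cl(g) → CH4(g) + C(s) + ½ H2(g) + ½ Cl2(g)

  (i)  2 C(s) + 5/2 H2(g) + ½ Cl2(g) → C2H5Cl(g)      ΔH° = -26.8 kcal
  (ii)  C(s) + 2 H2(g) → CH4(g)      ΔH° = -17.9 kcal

ΔH° = 8.9 kcal

(i) reversed: +26.8 kcal
(ii) as written: -17.9 kcal
Combining the equations, ΔH° = (-1)·(-26.8) + (1)·(-17.9) = 8.9 kcal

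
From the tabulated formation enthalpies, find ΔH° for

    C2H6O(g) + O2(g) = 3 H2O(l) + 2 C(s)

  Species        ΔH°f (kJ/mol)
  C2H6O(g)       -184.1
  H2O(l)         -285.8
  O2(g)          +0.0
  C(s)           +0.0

ΔH° = -673.3 kJ/mol

Products: 3·(-285.8) + 2·(+0.0) = -857.4
Reactants: 1·(-184.1) + 1·(+0.0) = -184.1
ΔH° = (-857.4) − (-184.1) = -673.3 kJ/mol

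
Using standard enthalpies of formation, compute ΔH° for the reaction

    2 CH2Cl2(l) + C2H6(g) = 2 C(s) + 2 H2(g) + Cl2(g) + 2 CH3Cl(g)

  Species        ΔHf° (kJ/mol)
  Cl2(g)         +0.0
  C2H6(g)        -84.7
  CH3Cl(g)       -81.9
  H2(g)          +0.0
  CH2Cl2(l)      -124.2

ΔH° = 169.3 kJ/mol

ΔH°rxn = Σ nΔHf°(products) − Σ nΔHf°(reactants).
Products: 2·(+0.0) + 2·(+0.0) + 1·(+0.0) + 2·(-81.9) = -163.8
Reactants: 2·(-124.2) + 1·(-84.7) = -333.1
ΔH° = (-163.8) − (-333.1) = 169.3 kJ/mol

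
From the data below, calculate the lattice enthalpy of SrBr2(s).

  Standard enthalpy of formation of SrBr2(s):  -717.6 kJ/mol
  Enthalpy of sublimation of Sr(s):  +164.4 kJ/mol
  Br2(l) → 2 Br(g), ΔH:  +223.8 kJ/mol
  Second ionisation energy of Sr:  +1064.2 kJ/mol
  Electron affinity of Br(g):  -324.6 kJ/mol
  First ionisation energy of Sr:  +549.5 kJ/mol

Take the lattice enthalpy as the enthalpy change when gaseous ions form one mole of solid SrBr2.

ΔHf° = 1·ΔHsub + 1·(ΣIE) + 1·D(Br2) + 2·EA + U
-717.6 = 1·(+164.4) + 1·(+1613.7) + 1·(+223.8) + 2·(-324.6) + U
U = -717.6 − (+1352.7) = -2070.3 kJ/mol

U = -2070.3 kJ/mol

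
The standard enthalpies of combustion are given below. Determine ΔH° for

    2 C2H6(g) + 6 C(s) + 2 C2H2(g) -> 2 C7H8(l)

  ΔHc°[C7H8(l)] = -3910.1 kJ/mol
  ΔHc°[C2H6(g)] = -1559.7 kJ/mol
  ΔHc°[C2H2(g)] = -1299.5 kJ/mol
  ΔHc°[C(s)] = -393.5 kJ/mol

ΔH° = -259.2 kJ/mol

Using ΔH = Σ nΔHc°(reactants) − Σ nΔHc°(products):
= [2·(-1559.7) + 6·(-393.5) + 2·(-1299.5)] − [2·(-3910.1)]
= -259.2 kJ/mol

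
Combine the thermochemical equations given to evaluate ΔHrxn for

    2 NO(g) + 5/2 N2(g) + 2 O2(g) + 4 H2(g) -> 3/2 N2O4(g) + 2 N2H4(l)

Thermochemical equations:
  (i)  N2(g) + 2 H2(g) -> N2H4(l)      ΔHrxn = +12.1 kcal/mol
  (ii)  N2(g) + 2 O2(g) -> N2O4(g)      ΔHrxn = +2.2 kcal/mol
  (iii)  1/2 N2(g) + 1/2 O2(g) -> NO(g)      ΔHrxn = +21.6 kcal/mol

ΔHrxn = -15.7 kcal/mol

(i) × 2 (×2 to match 2 N2H4(l) in the target): (2)·(+12.1) = +24.2 kcal/mol
(ii) × 3/2 (×3/2 to match 3/2 N2O4(g) in the target): (3/2)·(+2.2) = +3.3 kcal/mol
(iii) reversed and × 2 (reverse to put NO(g) on the reactant side; scale by 2 for the 2 NO(g)): (-2)·(+21.6) = -43.2 kcal/mol
By Hess's law, ΔHrxn = (2)·(+12.1) + (3/2)·(+2.2) + (-2)·(+21.6) = -15.7 kcal/mol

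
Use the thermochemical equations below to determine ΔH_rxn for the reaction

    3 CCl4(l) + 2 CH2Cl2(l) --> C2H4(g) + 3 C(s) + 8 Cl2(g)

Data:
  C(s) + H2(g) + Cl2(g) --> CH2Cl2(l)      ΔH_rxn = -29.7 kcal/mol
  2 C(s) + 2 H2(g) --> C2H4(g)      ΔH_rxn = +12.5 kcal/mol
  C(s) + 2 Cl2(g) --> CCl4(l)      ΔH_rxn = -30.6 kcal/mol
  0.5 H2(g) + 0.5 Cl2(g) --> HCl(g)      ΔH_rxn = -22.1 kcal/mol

ΔH_rxn = 163.7 kcal/mol

equation 1 reversed and × 2: (-2)·(-29.7) = +59.4 kcal/mol
equation 2 as written: +12.5 kcal/mol
equation 3 reversed and × 3: (-3)·(-30.6) = +91.8 kcal/mol
equation 4: not needed.
ΔH_rxn = (+59.4) + (+12.5) + (+91.8) = 163.7 kcal/mol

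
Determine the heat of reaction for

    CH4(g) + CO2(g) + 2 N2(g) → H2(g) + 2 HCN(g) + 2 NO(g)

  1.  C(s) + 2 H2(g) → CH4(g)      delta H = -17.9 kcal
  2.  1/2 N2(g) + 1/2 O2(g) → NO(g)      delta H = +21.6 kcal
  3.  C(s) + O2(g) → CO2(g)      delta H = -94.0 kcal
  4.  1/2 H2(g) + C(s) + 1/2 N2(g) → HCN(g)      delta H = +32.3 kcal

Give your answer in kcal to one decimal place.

delta H = 219.7 kcal

eq. 1 reversed (CH4(g) must end up as a reactant): +17.9 kcal
eq. 2 × 2 (×2 to match 2 NO(g) in the target): (2)·(+21.6) = +43.2 kcal
eq. 3 reversed (reverse to put CO2(g) on the reactant side): +94.0 kcal
eq. 4 × 2 (scale by 2 for the 2 HCN(g)): (2)·(+32.3) = +64.6 kcal
Combining the equations, delta H = (+17.9) + (+43.2) + (+94.0) + (+64.6) = 219.7 kcal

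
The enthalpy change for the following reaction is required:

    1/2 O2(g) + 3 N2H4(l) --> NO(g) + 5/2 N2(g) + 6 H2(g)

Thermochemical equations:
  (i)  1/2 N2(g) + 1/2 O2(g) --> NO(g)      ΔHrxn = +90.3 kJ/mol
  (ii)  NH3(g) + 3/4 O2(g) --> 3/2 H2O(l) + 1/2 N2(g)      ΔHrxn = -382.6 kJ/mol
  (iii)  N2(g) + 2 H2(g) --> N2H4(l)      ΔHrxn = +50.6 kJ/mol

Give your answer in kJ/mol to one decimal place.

(i) as written (NO(g) already on the product side): +90.3 kJ/mol
(ii): not needed (NH3(g) appears nowhere else).
(iii) reversed and × 3 (reverse to put N2H4(l) on the reactant side; ×3 to match 3 N2H4(l) in the target): (-3)·(+50.6) = -151.8 kJ/mol
ΔHrxn = (+90.3) + (-151.8) = -61.5 kJ/mol

ΔHrxn = -61.5 kJ/mol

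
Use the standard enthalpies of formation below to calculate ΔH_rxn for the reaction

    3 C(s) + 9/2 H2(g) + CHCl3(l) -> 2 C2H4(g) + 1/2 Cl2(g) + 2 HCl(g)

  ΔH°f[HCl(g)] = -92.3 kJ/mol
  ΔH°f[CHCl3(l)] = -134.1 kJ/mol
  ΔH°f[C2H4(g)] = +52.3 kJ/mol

Products: 2·(+52.3) + 1/2·(+0.0) + 2·(-92.3) = -80.0
Reactants: 3·(+0.0) + 9/2·(+0.0) + 1·(-134.1) = -134.1
ΔH_rxn = (-80.0) − (-134.1) = 54.1 kJ/mol

ΔH_rxn = 54.1 kJ/mol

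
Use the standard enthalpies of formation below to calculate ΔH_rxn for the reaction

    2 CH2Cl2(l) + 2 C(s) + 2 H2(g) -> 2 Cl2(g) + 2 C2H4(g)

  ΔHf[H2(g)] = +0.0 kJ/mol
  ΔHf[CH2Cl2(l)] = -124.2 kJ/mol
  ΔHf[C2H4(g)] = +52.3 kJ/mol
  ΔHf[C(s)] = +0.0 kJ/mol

Products: 2·(+0.0) + 2·(+52.3) = +104.6
Reactants: 2·(-124.2) + 2·(+0.0) + 2·(+0.0) = -248.4
ΔH_rxn = (+104.6) − (-248.4) = 353.0 kJ/mol

ΔH_rxn = 353.0 kJ/mol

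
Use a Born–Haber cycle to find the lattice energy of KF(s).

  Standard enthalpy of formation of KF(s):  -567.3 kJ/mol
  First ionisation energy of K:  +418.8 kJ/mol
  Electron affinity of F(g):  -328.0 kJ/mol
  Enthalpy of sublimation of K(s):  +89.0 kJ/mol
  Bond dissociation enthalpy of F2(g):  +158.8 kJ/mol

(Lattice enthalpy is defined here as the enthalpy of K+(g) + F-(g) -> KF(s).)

ΔHf° = 1·ΔHsub + 1·(ΣIE) + 1/2·D(F2) + 1·EA + U
-567.3 = 1·(+89.0) + 1·(+418.8) + 1/2·(+158.8) + 1·(-328.0) + U
U = -567.3 − (+259.2) = -826.5 kJ/mol

U = -826.5 kJ/mol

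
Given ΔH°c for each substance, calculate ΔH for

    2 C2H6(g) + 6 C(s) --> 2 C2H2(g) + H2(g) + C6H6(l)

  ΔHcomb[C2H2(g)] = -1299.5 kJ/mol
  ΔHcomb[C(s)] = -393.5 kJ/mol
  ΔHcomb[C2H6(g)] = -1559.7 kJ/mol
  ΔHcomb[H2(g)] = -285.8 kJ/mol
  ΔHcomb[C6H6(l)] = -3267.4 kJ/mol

ΔH = 671.8 kJ/mol

Using ΔH = Σ nΔHc°(reactants) − Σ nΔHc°(products):
= [2·(-1559.7) + 6·(-393.5)] − [2·(-1299.5) + 1·(-285.8) + 1·(-3267.4)]
= 671.8 kJ/mol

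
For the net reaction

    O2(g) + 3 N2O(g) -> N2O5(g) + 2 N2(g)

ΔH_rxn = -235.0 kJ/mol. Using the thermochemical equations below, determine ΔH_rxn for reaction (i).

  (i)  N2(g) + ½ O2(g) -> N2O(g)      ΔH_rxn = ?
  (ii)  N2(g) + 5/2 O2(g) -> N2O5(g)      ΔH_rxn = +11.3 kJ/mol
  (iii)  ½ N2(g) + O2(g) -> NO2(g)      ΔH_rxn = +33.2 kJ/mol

(i) reversed and × 3 (reverse to put N2O(g) on the reactant side; ×3 to match 3 N2O(g) in the target): contributes −3·x
(ii) as written (N2O5(g) already on the product side): +11.3 kJ/mol
(iii): not needed (NO2(g) appears nowhere else).
-235.0 = (+11.3) − 3·x
x = (-235.0 − (+11.3)) / (-3) = 82.1 kJ/mol

ΔH_rxn = 82.1 kJ/mol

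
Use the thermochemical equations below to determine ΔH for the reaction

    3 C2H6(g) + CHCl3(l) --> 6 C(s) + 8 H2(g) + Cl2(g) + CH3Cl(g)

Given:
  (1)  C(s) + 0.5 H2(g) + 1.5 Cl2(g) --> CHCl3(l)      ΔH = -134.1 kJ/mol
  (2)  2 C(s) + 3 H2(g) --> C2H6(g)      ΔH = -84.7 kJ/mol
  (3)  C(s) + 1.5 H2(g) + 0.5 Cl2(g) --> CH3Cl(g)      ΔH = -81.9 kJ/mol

ΔH = 306.3 kJ/mol

(1) reversed (CHCl3(l) must end up as a reactant): +134.1 kJ/mol
(2) reversed and × 3 (C2H6(g) must end up as a reactant; scale by 3 for the 3 C2H6(g)): (-3)·(-84.7) = +254.1 kJ/mol
(3) as written (CH3Cl(g) already on the product side): -81.9 kJ/mol
By Hess's law, ΔH = (+134.1) + (+254.1) + (-81.9) = 306.3 kJ/mol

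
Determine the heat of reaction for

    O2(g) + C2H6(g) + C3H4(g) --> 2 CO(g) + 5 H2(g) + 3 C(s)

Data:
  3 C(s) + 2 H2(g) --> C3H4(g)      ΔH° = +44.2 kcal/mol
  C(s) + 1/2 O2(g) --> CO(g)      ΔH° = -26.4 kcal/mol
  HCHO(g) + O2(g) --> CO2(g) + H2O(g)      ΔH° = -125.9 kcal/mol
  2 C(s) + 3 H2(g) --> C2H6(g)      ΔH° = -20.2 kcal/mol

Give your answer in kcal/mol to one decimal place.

equation 1 reversed (reverse to put C3H4(g) on the reactant side): -44.2 kcal/mol
equation 2 × 2 (×2 to match 2 CO(g) in the target): (2)·(-26.4) = -52.8 kcal/mol
equation 3: not needed (HCHO(g) appears nowhere else).
equation 4 reversed (C2H6(g) must end up as a reactant): +20.2 kcal/mol
Combining the equations, ΔH° = (-1)·(+44.2) + (2)·(-26.4) + (-1)·(-20.2) = -76.8 kcal/mol

ΔH° = -76.8 kcal/mol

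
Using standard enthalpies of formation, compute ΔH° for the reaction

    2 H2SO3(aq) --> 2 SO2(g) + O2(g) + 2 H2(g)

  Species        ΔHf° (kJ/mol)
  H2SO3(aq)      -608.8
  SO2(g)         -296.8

ΔH° = 624.0 kJ/mol

Products: 2·(-296.8) + 1·(+0.0) + 2·(+0.0) = -593.6
Reactants: 2·(-608.8) = -1217.6
ΔH° = (-593.6) − (-1217.6) = 624.0 kJ/mol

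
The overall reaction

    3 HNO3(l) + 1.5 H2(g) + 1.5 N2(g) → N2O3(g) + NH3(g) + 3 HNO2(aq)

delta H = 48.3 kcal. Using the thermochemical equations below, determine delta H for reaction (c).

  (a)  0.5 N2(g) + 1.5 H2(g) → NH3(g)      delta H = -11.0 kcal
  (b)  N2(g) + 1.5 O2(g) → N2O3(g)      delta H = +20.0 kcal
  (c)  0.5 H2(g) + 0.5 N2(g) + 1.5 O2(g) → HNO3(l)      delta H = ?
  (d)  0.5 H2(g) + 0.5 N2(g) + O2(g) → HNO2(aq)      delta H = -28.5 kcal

delta H = -41.6 kcal

(a) as written (NH3(g) already on the product side): -11.0 kcal
(b) as written (N2O3(g) already on the product side): +20.0 kcal
(c) reversed and × 3 (reverse to put HNO3(l) on the reactant side; scale by 3 for the 3 HNO3(l)): contributes −3·x
(d) × 3 (×3 to match 3 HNO2(aq) in the target): (3)·(-28.5) = -85.5 kcal
+48.3 = (-11.0) + (+20.0) + (-85.5) − 3·x
x = (+48.3 − (-76.5)) / (-3) = -41.6 kcal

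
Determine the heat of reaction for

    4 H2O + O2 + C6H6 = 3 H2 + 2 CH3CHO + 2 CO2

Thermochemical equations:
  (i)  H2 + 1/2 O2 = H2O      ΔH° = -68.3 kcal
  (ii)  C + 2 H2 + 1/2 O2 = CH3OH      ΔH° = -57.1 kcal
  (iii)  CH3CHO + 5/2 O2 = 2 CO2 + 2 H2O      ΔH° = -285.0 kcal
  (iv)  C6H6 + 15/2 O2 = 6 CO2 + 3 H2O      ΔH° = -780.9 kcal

(i) reversed and × 3: (-3)·(-68.3) = +204.9 kcal
(ii): not needed (CH3OH appears nowhere else).
(iii) reversed and × 2 (reverse to put CH3CHO on the product side; ×2 to match 2 CH3CHO in the target): (-2)·(-285.0) = +570.0 kcal
(iv) as written (C6H6 already on the reactant side): -780.9 kcal
ΔH° = (+204.9) + (+570.0) + (-780.9) = -6.0 kcal

ΔH° = -6.0 kcal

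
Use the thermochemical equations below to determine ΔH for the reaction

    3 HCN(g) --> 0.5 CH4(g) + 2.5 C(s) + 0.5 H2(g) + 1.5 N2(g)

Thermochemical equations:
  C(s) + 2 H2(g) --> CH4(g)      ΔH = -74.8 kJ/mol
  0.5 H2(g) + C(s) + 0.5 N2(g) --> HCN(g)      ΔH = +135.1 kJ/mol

ΔH = -442.7 kJ/mol

equation 1 × 1/2: (1/2)·(-74.8) = -37.4 kJ/mol
equation 2 reversed and × 3: (-3)·(+135.1) = -405.3 kJ/mol
Summing the manipulated equations, ΔH = (-37.4) + (-405.3) = -442.7 kJ/mol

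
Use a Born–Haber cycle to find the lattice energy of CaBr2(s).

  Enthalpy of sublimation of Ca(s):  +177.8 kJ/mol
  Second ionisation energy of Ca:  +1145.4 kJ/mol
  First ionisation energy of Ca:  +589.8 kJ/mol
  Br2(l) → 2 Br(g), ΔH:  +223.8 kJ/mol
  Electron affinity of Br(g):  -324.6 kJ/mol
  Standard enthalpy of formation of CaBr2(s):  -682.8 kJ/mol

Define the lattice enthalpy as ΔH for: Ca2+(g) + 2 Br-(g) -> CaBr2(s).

U = -2170.4 kJ/mol

ΔHf° = 1·ΔHsub + 1·(ΣIE) + 1·D(Br2) + 2·EA + U
-682.8 = 1·(+177.8) + 1·(+1735.2) + 1·(+223.8) + 2·(-324.6) + U
U = -682.8 − (+1487.6) = -2170.4 kJ/mol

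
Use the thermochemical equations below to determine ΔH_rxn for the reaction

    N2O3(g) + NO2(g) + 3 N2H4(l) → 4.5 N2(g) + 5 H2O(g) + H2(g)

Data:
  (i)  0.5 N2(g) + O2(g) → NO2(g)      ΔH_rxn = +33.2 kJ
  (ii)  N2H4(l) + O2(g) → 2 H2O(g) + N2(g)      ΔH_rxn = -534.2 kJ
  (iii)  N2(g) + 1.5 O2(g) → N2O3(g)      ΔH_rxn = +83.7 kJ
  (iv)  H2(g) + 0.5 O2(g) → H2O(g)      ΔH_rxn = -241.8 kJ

ΔH_rxn = -1477.7 kJ

(i) reversed (NO2(g) must end up as a reactant): -33.2 kJ
(ii) × 3 (scale by 3 for the 3 N2H4(l)): (3)·(-534.2) = -1602.6 kJ
(iii) reversed (reverse to put N2O3(g) on the reactant side): -83.7 kJ
(iv) reversed (H2(g) must end up as a product): +241.8 kJ
ΔH_rxn = (-1)·(+33.2) + (3)·(-534.2) + (-1)·(+83.7) + (-1)·(-241.8) = -1477.7 kJ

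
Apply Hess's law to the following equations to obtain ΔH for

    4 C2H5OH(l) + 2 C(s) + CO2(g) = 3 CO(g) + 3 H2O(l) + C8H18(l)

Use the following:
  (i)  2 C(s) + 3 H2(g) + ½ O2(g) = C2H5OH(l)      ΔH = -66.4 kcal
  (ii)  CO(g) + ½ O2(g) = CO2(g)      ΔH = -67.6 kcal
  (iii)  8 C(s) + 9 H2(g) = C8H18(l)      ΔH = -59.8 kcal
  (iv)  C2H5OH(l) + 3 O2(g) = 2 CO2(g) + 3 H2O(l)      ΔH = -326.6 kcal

(i) reversed and × 3: (-3)·(-66.4) = +199.2 kcal
(ii) reversed and × 3 (reverse to put CO(g) on the product side; ×3 to match 3 CO(g) in the target): (-3)·(-67.6) = +202.8 kcal
(iii) as written (C8H18(l) already on the product side): -59.8 kcal
(iv) as written (H2O(l) already on the product side): -326.6 kcal
Summing the manipulated equations, ΔH = (+199.2) + (+202.8) + (-59.8) + (-326.6) = 15.6 kcal

ΔH = 15.6 kcal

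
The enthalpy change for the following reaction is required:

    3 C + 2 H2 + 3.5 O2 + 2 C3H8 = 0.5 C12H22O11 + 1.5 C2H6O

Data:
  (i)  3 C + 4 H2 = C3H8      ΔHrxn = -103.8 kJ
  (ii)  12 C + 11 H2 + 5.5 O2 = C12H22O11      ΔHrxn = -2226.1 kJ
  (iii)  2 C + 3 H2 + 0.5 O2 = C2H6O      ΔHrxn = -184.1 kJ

(i) reversed and × 2 (C3H8 must end up as a reactant; ×2 to match 2 C3H8 in the target): (-2)·(-103.8) = +207.6 kJ
(ii) × 1/2 (×1/2 to match 1/2 C12H22O11 in the target): (1/2)·(-2226.1) = -1113.05 kJ
(iii) × 3/2 (×3/2 to match 3/2 C2H6O in the target): (3/2)·(-184.1) = -276.15 kJ
By Hess's law, ΔHrxn = (+207.6) + (-1113.05) + (-276.15) = -1181.6 kJ

ΔHrxn = -1181.6 kJ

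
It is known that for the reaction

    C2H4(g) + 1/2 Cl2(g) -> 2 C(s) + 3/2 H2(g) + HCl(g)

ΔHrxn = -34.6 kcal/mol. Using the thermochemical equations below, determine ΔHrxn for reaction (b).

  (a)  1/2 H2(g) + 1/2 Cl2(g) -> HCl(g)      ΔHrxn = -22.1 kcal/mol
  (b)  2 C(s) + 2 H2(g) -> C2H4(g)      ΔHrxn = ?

ΔHrxn = 12.5 kcal/mol

(a) as written (HCl(g) already on the product side): -22.1 kcal/mol
(b) reversed (C2H4(g) must end up as a reactant): contributes −x
-34.6 = (-22.1) − x
x = (-34.6 − (-22.1)) / (-1) = 12.5 kcal/mol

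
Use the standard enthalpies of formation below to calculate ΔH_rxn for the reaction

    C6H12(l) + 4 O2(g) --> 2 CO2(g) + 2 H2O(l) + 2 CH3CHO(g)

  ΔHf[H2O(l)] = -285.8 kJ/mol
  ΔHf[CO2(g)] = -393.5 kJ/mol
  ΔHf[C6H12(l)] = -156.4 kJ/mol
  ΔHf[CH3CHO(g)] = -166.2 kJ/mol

ΔH_rxn = -1534.6 kJ/mol

ΔH°rxn = Σ nΔHf°(products) − Σ nΔHf°(reactants).
Products: 2·(-393.5) + 2·(-285.8) + 2·(-166.2) = -1691.0
Reactants: 1·(-156.4) + 4·(+0.0) = -156.4
ΔH_rxn = (-1691.0) − (-156.4) = -1534.6 kJ/mol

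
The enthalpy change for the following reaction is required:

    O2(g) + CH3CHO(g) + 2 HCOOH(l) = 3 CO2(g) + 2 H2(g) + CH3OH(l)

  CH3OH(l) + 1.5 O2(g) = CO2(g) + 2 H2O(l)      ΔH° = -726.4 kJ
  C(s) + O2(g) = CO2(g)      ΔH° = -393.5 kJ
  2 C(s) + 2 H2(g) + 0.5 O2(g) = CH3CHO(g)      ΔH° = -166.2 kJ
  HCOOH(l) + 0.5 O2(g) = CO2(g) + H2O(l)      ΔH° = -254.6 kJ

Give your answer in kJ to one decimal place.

ΔH° = -403.6 kJ

equation 1 reversed (CH3OH(l) must end up as a product): +726.4 kJ
equation 2 × 2: (2)·(-393.5) = -787.0 kJ
equation 3 reversed (reverse to put CH3CHO(g) on the reactant side): +166.2 kJ
equation 4 × 2 (scale by 2 for the 2 HCOOH(l)): (2)·(-254.6) = -509.2 kJ
ΔH° = (+726.4) + (-787.0) + (+166.2) + (-509.2) = -403.6 kJ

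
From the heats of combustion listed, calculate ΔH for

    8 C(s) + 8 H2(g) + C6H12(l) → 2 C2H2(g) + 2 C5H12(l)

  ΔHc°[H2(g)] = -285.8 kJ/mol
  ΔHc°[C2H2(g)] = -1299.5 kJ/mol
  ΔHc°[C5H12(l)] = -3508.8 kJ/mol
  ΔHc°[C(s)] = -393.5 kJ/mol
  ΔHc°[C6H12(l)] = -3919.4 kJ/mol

With combustion enthalpies, reactants minus products:
= [8·(-393.5) + 8·(-285.8) + 1·(-3919.4)] − [2·(-1299.5) + 2·(-3508.8)]
= 262.8 kJ/mol

ΔH = 262.8 kJ/mol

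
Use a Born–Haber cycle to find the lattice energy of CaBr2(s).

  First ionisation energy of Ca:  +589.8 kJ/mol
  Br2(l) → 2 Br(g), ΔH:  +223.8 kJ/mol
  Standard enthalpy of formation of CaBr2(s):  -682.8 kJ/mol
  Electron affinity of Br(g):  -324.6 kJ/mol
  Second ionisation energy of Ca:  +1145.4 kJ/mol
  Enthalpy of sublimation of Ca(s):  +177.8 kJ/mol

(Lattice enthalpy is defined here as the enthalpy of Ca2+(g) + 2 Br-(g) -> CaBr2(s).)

ΔHf° = 1·ΔHsub + 1·(ΣIE) + 1·D(Br2) + 2·EA + U
-682.8 = 1·(+177.8) + 1·(+1735.2) + 1·(+223.8) + 2·(-324.6) + U
U = -682.8 − (+1487.6) = -2170.4 kJ/mol

U = -2170.4 kJ/mol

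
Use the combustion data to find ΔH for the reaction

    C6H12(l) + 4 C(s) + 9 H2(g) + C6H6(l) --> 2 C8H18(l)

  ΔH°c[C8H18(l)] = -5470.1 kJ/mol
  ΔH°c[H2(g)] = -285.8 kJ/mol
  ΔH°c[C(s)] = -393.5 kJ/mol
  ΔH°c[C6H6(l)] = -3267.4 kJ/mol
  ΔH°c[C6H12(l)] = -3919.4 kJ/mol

Using ΔH = Σ nΔHc°(reactants) − Σ nΔHc°(products):
= [1·(-3919.4) + 4·(-393.5) + 9·(-285.8) + 1·(-3267.4)] − [2·(-5470.1)]
= -392.8 kJ/mol

ΔH = -392.8 kJ/mol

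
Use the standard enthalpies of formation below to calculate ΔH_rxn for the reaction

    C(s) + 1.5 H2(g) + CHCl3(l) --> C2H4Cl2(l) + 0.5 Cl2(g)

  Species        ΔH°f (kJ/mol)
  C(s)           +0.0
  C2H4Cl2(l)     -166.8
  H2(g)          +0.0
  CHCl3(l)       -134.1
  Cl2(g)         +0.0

ΔH_rxn = -32.7 kJ/mol

ΔH°rxn = Σ nΔHf°(products) − Σ nΔHf°(reactants).
Products: 1·(-166.8) + 1/2·(+0.0) = -166.8
Reactants: 1·(+0.0) + 3/2·(+0.0) + 1·(-134.1) = -134.1
ΔH_rxn = (-166.8) − (-134.1) = -32.7 kJ/mol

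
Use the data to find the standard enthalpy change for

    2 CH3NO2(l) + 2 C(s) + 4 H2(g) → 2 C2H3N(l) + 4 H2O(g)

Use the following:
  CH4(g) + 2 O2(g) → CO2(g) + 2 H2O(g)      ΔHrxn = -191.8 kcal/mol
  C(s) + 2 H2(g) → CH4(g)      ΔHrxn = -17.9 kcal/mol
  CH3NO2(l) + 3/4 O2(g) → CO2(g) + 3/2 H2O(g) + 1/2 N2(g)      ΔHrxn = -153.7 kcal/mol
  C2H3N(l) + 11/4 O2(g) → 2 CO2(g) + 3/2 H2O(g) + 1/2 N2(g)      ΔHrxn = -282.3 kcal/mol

ΔHrxn = -162.2 kcal/mol

equation 1 × 2: (2)·(-191.8) = -383.6 kcal/mol
equation 2 × 2: (2)·(-17.9) = -35.8 kcal/mol
equation 3 × 2: (2)·(-153.7) = -307.4 kcal/mol
equation 4 reversed and × 2: (-2)·(-282.3) = +564.6 kcal/mol
ΔHrxn = (-383.6) + (-35.8) + (-307.4) + (+564.6) = -162.2 kcal/mol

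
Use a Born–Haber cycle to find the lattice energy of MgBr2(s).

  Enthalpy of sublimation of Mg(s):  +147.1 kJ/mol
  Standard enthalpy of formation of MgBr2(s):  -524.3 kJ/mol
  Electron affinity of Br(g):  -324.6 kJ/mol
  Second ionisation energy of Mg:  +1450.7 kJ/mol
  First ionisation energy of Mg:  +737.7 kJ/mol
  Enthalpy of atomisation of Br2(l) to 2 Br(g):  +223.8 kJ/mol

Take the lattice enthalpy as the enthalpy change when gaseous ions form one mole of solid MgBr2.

U = -2434.4 kJ/mol

ΔHf° = 1·ΔHsub + 1·(ΣIE) + 1·D(Br2) + 2·EA + U
-524.3 = 1·(+147.1) + 1·(+2188.4) + 1·(+223.8) + 2·(-324.6) + U
U = -524.3 − (+1910.1) = -2434.4 kJ/mol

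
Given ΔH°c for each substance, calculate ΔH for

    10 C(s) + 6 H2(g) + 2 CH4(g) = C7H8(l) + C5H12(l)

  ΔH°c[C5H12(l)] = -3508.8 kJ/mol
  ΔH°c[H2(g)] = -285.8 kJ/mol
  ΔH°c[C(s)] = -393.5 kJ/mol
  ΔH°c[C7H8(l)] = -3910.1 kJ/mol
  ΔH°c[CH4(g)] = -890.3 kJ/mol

Using ΔH = Σ nΔHc°(reactants) − Σ nΔHc°(products):
= [10·(-393.5) + 6·(-285.8) + 2·(-890.3)] − [1·(-3910.1) + 1·(-3508.8)]
= -11.5 kJ/mol

ΔH = -11.5 kJ/mol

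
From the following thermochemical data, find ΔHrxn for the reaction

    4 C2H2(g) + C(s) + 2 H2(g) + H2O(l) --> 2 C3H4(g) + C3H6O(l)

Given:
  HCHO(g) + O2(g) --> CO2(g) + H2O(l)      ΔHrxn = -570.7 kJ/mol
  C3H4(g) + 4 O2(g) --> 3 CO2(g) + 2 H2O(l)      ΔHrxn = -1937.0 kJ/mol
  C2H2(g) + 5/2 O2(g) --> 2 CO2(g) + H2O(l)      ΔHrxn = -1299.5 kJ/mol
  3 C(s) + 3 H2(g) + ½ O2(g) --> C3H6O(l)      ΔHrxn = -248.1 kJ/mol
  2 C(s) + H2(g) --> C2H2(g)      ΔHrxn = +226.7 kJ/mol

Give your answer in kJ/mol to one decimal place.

ΔHrxn = -499.3 kJ/mol

equation 1: not needed (HCHO(g) appears nowhere else).
equation 2 reversed and × 2 (reverse to put C3H4(g) on the product side; ×2 to match 2 C3H4(g) in the target): (-2)·(-1937.0) = +3874.0 kJ/mol
equation 3 × 3: (3)·(-1299.5) = -3898.5 kJ/mol
equation 4 as written (C3H6O(l) already on the product side): -248.1 kJ/mol
equation 5 reversed: -226.7 kJ/mol
By Hess's law, ΔHrxn = (+3874.0) + (-3898.5) + (-248.1) + (-226.7) = -499.3 kJ/mol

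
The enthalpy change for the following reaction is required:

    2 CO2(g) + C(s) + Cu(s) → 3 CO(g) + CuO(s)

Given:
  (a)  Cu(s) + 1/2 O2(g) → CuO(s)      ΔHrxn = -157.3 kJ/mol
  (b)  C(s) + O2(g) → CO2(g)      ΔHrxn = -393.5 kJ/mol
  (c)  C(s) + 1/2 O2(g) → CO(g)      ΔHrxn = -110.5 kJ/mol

(a) as written (CuO(s) already on the product side): -157.3 kJ/mol
(b) reversed and × 2 (reverse to put CO2(g) on the reactant side; ×2 to match 2 CO2(g) in the target): (-2)·(-393.5) = +787.0 kJ/mol
(c) × 3 (scale by 3 for the 3 CO(g)): (3)·(-110.5) = -331.5 kJ/mol
ΔHrxn = (-157.3) + (+787.0) + (-331.5) = 298.2 kJ/mol

ΔHrxn = 298.2 kJ/mol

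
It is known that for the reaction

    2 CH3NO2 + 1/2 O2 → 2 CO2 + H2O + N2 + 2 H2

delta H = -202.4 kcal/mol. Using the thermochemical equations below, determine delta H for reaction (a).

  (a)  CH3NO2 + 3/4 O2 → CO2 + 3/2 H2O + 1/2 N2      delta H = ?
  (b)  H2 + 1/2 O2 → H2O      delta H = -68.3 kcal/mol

(a) × 2: contributes 2·x
(b) reversed and × 2: (-2)·(-68.3) = +136.6 kcal/mol
-202.4 = (+136.6) + 2·x
x = (-202.4 − (+136.6)) / (2) = -169.5 kcal/mol

delta H = -169.5 kcal/mol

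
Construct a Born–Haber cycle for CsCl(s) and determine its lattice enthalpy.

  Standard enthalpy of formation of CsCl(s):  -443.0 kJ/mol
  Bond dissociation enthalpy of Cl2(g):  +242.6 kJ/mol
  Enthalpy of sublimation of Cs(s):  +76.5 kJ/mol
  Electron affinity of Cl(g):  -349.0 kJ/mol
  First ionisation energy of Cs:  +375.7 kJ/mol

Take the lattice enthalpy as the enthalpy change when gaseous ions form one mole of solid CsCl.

U = -667.5 kJ/mol

ΔHf° = 1·ΔHsub + 1·(ΣIE) + 1/2·D(Cl2) + 1·EA + U
-443.0 = 1·(+76.5) + 1·(+375.7) + 1/2·(+242.6) + 1·(-349.0) + U
U = -443.0 − (+224.5) = -667.5 kJ/mol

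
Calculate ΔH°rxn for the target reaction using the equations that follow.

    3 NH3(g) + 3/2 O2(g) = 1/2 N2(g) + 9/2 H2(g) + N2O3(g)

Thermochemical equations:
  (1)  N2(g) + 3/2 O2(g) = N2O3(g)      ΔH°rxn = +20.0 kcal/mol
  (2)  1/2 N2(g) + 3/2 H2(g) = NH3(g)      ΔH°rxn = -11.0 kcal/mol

ΔH°rxn = 53.0 kcal/mol

(1) as written: +20.0 kcal/mol
(2) reversed and × 3: (-3)·(-11.0) = +33.0 kcal/mol
ΔH°rxn = (1)·(+20.0) + (-3)·(-11.0) = 53.0 kcal/mol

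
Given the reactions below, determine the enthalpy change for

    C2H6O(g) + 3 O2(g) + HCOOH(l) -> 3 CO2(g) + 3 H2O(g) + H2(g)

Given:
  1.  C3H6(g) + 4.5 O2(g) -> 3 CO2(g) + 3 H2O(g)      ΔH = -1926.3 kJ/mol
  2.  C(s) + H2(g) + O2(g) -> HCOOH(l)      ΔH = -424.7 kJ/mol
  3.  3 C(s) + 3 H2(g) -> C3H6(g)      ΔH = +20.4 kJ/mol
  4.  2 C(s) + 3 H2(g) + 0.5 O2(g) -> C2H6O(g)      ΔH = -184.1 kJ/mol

ΔH = -1297.1 kJ/mol

eq. 1 as written (CO2(g) already on the product side): -1926.3 kJ/mol
eq. 2 reversed (HCOOH(l) must end up as a reactant): +424.7 kJ/mol
eq. 3 as written: +20.4 kJ/mol
eq. 4 reversed (C2H6O(g) must end up as a reactant): +184.1 kJ/mol
ΔH = (1)·(-1926.3) + (-1)·(-424.7) + (1)·(+20.4) + (-1)·(-184.1) = -1297.1 kJ/mol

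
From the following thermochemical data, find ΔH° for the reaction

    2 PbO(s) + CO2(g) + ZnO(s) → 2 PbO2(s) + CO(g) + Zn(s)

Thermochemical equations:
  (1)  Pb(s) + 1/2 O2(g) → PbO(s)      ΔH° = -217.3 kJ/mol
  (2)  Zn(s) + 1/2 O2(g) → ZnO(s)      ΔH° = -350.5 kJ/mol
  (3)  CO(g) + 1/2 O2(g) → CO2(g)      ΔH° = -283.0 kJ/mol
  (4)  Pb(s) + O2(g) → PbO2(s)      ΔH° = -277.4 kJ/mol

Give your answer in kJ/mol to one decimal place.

ΔH° = 513.3 kJ/mol

(1) reversed and × 2: (-2)·(-217.3) = +434.6 kJ/mol
(2) reversed: +350.5 kJ/mol
(3) reversed: +283.0 kJ/mol
(4) × 2: (2)·(-277.4) = -554.8 kJ/mol
Summing the manipulated equations, ΔH° = (-2)·(-217.3) + (-1)·(-350.5) + (-1)·(-283.0) + (2)·(-277.4) = 513.3 kJ/mol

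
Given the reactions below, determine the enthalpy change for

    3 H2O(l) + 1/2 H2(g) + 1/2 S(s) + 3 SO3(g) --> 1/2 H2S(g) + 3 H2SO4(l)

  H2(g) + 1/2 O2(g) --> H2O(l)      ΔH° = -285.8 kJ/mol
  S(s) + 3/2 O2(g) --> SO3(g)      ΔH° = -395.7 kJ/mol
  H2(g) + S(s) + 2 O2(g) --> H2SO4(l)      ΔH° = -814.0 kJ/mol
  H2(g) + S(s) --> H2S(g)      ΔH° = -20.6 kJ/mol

ΔH° = -407.8 kJ/mol

equation 1 reversed and × 3: (-3)·(-285.8) = +857.4 kJ/mol
equation 2 reversed and × 3: (-3)·(-395.7) = +1187.1 kJ/mol
equation 3 × 3: (3)·(-814.0) = -2442.0 kJ/mol
equation 4 × 1/2: (1/2)·(-20.6) = -10.3 kJ/mol
Combining the equations, ΔH° = (+857.4) + (+1187.1) + (-2442.0) + (-10.3) = -407.8 kJ/mol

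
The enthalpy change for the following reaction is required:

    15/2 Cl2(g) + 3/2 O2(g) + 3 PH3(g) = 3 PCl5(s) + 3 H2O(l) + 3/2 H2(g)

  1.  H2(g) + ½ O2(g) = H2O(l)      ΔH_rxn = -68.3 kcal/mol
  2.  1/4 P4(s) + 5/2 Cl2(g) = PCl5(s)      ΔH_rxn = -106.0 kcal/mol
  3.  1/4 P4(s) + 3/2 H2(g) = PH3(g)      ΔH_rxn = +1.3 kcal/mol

eq. 1 × 3: (3)·(-68.3) = -204.9 kcal/mol
eq. 2 × 3: (3)·(-106.0) = -318.0 kcal/mol
eq. 3 reversed and × 3: (-3)·(+1.3) = -3.9 kcal/mol
Summing the manipulated equations, ΔH_rxn = (-204.9) + (-318.0) + (-3.9) = -526.8 kcal/mol

ΔH_rxn = -526.8 kcal/mol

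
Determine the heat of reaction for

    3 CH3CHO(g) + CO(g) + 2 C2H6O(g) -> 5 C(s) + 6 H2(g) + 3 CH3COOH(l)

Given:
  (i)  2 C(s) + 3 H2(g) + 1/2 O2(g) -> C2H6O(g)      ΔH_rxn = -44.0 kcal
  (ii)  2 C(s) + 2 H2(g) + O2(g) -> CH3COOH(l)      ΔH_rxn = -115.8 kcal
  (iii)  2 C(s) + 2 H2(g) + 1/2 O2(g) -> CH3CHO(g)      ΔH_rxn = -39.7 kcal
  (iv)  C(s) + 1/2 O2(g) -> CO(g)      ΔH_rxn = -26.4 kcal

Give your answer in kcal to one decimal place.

(i) reversed and × 2 (C2H6O(g) must end up as a reactant; scale by 2 for the 2 C2H6O(g)): (-2)·(-44.0) = +88.0 kcal
(ii) × 3 (scale by 3 for the 3 CH3COOH(l)): (3)·(-115.8) = -347.4 kcal
(iii) reversed and × 3 (reverse to put CH3CHO(g) on the reactant side; ×3 to match 3 CH3CHO(g) in the target): (-3)·(-39.7) = +119.1 kcal
(iv) reversed (reverse to put CO(g) on the reactant side): +26.4 kcal
Combining the equations, ΔH_rxn = (+88.0) + (-347.4) + (+119.1) + (+26.4) = -113.9 kcal

ΔH_rxn = -113.9 kcal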